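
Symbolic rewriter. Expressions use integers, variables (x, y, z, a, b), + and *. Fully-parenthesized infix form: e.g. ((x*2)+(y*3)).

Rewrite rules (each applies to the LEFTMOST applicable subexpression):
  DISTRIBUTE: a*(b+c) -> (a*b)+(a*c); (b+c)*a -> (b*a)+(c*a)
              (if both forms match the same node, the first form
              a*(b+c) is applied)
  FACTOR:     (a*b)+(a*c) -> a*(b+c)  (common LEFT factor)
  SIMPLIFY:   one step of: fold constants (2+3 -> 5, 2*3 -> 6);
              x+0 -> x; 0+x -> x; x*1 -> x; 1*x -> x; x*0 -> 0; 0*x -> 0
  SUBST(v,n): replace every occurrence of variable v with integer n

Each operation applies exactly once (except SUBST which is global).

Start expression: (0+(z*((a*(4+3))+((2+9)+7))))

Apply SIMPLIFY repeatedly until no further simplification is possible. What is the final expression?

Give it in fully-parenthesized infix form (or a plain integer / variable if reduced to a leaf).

Start: (0+(z*((a*(4+3))+((2+9)+7))))
Step 1: at root: (0+(z*((a*(4+3))+((2+9)+7)))) -> (z*((a*(4+3))+((2+9)+7))); overall: (0+(z*((a*(4+3))+((2+9)+7)))) -> (z*((a*(4+3))+((2+9)+7)))
Step 2: at RLR: (4+3) -> 7; overall: (z*((a*(4+3))+((2+9)+7))) -> (z*((a*7)+((2+9)+7)))
Step 3: at RRL: (2+9) -> 11; overall: (z*((a*7)+((2+9)+7))) -> (z*((a*7)+(11+7)))
Step 4: at RR: (11+7) -> 18; overall: (z*((a*7)+(11+7))) -> (z*((a*7)+18))
Fixed point: (z*((a*7)+18))

Answer: (z*((a*7)+18))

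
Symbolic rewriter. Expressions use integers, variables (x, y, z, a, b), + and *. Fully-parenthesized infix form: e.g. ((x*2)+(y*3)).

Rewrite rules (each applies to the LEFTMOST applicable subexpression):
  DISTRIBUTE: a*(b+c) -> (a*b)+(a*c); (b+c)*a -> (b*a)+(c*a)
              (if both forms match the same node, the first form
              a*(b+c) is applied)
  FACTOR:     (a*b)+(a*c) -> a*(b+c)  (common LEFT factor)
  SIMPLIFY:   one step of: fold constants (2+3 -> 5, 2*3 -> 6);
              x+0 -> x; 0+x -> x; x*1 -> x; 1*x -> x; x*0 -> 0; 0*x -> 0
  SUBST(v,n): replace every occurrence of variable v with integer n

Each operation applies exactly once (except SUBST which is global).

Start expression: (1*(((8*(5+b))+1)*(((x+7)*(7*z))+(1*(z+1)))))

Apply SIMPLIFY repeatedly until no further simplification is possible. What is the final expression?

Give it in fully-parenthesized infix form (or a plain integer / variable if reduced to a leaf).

Start: (1*(((8*(5+b))+1)*(((x+7)*(7*z))+(1*(z+1)))))
Step 1: at root: (1*(((8*(5+b))+1)*(((x+7)*(7*z))+(1*(z+1))))) -> (((8*(5+b))+1)*(((x+7)*(7*z))+(1*(z+1)))); overall: (1*(((8*(5+b))+1)*(((x+7)*(7*z))+(1*(z+1))))) -> (((8*(5+b))+1)*(((x+7)*(7*z))+(1*(z+1))))
Step 2: at RR: (1*(z+1)) -> (z+1); overall: (((8*(5+b))+1)*(((x+7)*(7*z))+(1*(z+1)))) -> (((8*(5+b))+1)*(((x+7)*(7*z))+(z+1)))
Fixed point: (((8*(5+b))+1)*(((x+7)*(7*z))+(z+1)))

Answer: (((8*(5+b))+1)*(((x+7)*(7*z))+(z+1)))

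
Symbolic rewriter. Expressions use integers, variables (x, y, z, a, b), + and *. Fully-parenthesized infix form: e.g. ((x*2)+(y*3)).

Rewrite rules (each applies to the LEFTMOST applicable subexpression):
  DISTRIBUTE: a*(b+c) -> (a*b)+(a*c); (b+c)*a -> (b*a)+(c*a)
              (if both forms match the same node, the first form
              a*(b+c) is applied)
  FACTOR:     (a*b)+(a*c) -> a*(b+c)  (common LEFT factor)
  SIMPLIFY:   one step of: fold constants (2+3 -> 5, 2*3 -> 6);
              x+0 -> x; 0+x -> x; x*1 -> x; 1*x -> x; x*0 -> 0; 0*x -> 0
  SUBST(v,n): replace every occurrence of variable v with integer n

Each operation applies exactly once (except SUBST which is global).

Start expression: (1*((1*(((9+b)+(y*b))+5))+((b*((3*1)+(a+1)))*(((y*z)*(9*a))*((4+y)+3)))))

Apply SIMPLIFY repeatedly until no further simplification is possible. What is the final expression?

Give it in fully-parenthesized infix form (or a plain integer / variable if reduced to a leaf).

Answer: ((((9+b)+(y*b))+5)+((b*(3+(a+1)))*(((y*z)*(9*a))*((4+y)+3))))

Derivation:
Start: (1*((1*(((9+b)+(y*b))+5))+((b*((3*1)+(a+1)))*(((y*z)*(9*a))*((4+y)+3)))))
Step 1: at root: (1*((1*(((9+b)+(y*b))+5))+((b*((3*1)+(a+1)))*(((y*z)*(9*a))*((4+y)+3))))) -> ((1*(((9+b)+(y*b))+5))+((b*((3*1)+(a+1)))*(((y*z)*(9*a))*((4+y)+3)))); overall: (1*((1*(((9+b)+(y*b))+5))+((b*((3*1)+(a+1)))*(((y*z)*(9*a))*((4+y)+3))))) -> ((1*(((9+b)+(y*b))+5))+((b*((3*1)+(a+1)))*(((y*z)*(9*a))*((4+y)+3))))
Step 2: at L: (1*(((9+b)+(y*b))+5)) -> (((9+b)+(y*b))+5); overall: ((1*(((9+b)+(y*b))+5))+((b*((3*1)+(a+1)))*(((y*z)*(9*a))*((4+y)+3)))) -> ((((9+b)+(y*b))+5)+((b*((3*1)+(a+1)))*(((y*z)*(9*a))*((4+y)+3))))
Step 3: at RLRL: (3*1) -> 3; overall: ((((9+b)+(y*b))+5)+((b*((3*1)+(a+1)))*(((y*z)*(9*a))*((4+y)+3)))) -> ((((9+b)+(y*b))+5)+((b*(3+(a+1)))*(((y*z)*(9*a))*((4+y)+3))))
Fixed point: ((((9+b)+(y*b))+5)+((b*(3+(a+1)))*(((y*z)*(9*a))*((4+y)+3))))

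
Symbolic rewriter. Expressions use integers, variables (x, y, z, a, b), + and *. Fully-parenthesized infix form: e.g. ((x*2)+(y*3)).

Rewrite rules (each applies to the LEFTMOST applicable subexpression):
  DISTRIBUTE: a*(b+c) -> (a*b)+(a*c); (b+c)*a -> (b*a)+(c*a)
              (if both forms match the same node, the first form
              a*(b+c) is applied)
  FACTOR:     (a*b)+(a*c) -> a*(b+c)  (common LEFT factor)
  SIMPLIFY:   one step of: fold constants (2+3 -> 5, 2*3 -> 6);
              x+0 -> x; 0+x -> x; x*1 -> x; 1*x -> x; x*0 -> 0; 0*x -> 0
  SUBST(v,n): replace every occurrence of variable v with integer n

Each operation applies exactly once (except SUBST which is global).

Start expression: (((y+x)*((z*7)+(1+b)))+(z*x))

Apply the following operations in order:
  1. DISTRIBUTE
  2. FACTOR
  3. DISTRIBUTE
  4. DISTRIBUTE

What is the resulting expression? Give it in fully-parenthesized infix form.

Answer: ((((y*(z*7))+(x*(z*7)))+((y+x)*(1+b)))+(z*x))

Derivation:
Start: (((y+x)*((z*7)+(1+b)))+(z*x))
Apply DISTRIBUTE at L (target: ((y+x)*((z*7)+(1+b)))): (((y+x)*((z*7)+(1+b)))+(z*x)) -> ((((y+x)*(z*7))+((y+x)*(1+b)))+(z*x))
Apply FACTOR at L (target: (((y+x)*(z*7))+((y+x)*(1+b)))): ((((y+x)*(z*7))+((y+x)*(1+b)))+(z*x)) -> (((y+x)*((z*7)+(1+b)))+(z*x))
Apply DISTRIBUTE at L (target: ((y+x)*((z*7)+(1+b)))): (((y+x)*((z*7)+(1+b)))+(z*x)) -> ((((y+x)*(z*7))+((y+x)*(1+b)))+(z*x))
Apply DISTRIBUTE at LL (target: ((y+x)*(z*7))): ((((y+x)*(z*7))+((y+x)*(1+b)))+(z*x)) -> ((((y*(z*7))+(x*(z*7)))+((y+x)*(1+b)))+(z*x))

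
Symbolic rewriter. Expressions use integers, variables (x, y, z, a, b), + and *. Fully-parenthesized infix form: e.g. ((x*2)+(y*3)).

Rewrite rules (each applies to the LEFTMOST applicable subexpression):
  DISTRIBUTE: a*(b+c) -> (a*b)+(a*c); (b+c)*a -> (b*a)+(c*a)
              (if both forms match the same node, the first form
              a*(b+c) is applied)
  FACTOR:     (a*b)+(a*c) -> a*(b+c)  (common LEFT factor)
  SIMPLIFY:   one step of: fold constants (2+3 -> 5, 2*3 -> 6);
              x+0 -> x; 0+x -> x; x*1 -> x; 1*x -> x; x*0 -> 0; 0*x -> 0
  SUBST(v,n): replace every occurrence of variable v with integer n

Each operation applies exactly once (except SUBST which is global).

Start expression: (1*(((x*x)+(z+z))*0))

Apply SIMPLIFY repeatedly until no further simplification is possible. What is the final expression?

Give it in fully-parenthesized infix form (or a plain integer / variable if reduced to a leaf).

Start: (1*(((x*x)+(z+z))*0))
Step 1: at root: (1*(((x*x)+(z+z))*0)) -> (((x*x)+(z+z))*0); overall: (1*(((x*x)+(z+z))*0)) -> (((x*x)+(z+z))*0)
Step 2: at root: (((x*x)+(z+z))*0) -> 0; overall: (((x*x)+(z+z))*0) -> 0
Fixed point: 0

Answer: 0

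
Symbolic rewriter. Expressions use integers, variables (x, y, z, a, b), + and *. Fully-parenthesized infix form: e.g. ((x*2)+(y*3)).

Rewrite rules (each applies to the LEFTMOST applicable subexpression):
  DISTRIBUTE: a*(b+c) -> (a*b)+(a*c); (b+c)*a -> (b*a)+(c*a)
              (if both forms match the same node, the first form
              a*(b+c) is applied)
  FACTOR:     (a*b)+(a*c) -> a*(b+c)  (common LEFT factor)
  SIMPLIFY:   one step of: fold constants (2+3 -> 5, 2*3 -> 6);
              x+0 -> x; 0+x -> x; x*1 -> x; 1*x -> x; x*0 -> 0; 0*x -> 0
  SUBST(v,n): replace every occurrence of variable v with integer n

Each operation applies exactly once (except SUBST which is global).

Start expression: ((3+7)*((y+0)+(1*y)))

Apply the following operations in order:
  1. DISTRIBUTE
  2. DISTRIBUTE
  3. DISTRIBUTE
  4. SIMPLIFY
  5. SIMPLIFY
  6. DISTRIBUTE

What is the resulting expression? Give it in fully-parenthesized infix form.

Answer: (((3*y)+(7*y))+((3*(1*y))+(7*(1*y))))

Derivation:
Start: ((3+7)*((y+0)+(1*y)))
Apply DISTRIBUTE at root (target: ((3+7)*((y+0)+(1*y)))): ((3+7)*((y+0)+(1*y))) -> (((3+7)*(y+0))+((3+7)*(1*y)))
Apply DISTRIBUTE at L (target: ((3+7)*(y+0))): (((3+7)*(y+0))+((3+7)*(1*y))) -> ((((3+7)*y)+((3+7)*0))+((3+7)*(1*y)))
Apply DISTRIBUTE at LL (target: ((3+7)*y)): ((((3+7)*y)+((3+7)*0))+((3+7)*(1*y))) -> ((((3*y)+(7*y))+((3+7)*0))+((3+7)*(1*y)))
Apply SIMPLIFY at LR (target: ((3+7)*0)): ((((3*y)+(7*y))+((3+7)*0))+((3+7)*(1*y))) -> ((((3*y)+(7*y))+0)+((3+7)*(1*y)))
Apply SIMPLIFY at L (target: (((3*y)+(7*y))+0)): ((((3*y)+(7*y))+0)+((3+7)*(1*y))) -> (((3*y)+(7*y))+((3+7)*(1*y)))
Apply DISTRIBUTE at R (target: ((3+7)*(1*y))): (((3*y)+(7*y))+((3+7)*(1*y))) -> (((3*y)+(7*y))+((3*(1*y))+(7*(1*y))))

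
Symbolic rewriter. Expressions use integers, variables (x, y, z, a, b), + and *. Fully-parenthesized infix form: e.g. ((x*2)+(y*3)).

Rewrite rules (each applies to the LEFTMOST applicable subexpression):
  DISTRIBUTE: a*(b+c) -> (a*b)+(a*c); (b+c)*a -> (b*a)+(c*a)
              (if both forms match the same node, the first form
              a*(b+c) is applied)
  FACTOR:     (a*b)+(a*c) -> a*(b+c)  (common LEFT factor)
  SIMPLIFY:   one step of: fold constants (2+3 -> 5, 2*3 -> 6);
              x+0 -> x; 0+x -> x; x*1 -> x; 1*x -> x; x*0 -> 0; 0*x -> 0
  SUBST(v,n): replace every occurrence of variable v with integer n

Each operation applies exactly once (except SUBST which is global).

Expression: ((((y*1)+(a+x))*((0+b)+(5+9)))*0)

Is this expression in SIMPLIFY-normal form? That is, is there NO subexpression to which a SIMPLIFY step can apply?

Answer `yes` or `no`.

Expression: ((((y*1)+(a+x))*((0+b)+(5+9)))*0)
Scanning for simplifiable subexpressions (pre-order)...
  at root: ((((y*1)+(a+x))*((0+b)+(5+9)))*0) (SIMPLIFIABLE)
  at L: (((y*1)+(a+x))*((0+b)+(5+9))) (not simplifiable)
  at LL: ((y*1)+(a+x)) (not simplifiable)
  at LLL: (y*1) (SIMPLIFIABLE)
  at LLR: (a+x) (not simplifiable)
  at LR: ((0+b)+(5+9)) (not simplifiable)
  at LRL: (0+b) (SIMPLIFIABLE)
  at LRR: (5+9) (SIMPLIFIABLE)
Found simplifiable subexpr at path root: ((((y*1)+(a+x))*((0+b)+(5+9)))*0)
One SIMPLIFY step would give: 0
-> NOT in normal form.

Answer: no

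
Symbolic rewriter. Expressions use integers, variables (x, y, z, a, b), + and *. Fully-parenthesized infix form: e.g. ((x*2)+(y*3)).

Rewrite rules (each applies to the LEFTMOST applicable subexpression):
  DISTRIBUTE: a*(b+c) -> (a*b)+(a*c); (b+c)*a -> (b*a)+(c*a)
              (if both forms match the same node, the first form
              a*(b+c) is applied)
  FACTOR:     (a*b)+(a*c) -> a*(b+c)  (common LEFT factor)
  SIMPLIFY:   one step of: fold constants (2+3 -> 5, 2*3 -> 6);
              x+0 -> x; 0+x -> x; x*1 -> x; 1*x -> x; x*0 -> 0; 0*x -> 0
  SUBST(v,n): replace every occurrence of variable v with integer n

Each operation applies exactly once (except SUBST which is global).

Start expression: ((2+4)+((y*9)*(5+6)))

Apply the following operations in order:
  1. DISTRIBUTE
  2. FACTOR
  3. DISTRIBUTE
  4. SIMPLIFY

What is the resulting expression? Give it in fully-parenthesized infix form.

Answer: (6+(((y*9)*5)+((y*9)*6)))

Derivation:
Start: ((2+4)+((y*9)*(5+6)))
Apply DISTRIBUTE at R (target: ((y*9)*(5+6))): ((2+4)+((y*9)*(5+6))) -> ((2+4)+(((y*9)*5)+((y*9)*6)))
Apply FACTOR at R (target: (((y*9)*5)+((y*9)*6))): ((2+4)+(((y*9)*5)+((y*9)*6))) -> ((2+4)+((y*9)*(5+6)))
Apply DISTRIBUTE at R (target: ((y*9)*(5+6))): ((2+4)+((y*9)*(5+6))) -> ((2+4)+(((y*9)*5)+((y*9)*6)))
Apply SIMPLIFY at L (target: (2+4)): ((2+4)+(((y*9)*5)+((y*9)*6))) -> (6+(((y*9)*5)+((y*9)*6)))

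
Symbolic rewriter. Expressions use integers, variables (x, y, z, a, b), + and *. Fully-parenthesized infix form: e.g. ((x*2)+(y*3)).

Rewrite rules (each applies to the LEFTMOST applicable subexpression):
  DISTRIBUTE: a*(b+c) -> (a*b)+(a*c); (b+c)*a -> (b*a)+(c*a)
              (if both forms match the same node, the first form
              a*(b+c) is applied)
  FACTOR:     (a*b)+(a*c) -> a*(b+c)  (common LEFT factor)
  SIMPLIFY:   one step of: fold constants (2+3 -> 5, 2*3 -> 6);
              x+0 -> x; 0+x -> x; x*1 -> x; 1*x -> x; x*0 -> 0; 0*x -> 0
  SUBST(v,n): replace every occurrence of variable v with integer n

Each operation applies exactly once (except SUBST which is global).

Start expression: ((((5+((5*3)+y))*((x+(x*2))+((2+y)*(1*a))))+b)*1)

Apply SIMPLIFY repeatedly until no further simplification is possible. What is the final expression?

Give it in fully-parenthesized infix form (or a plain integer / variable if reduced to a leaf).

Answer: (((5+(15+y))*((x+(x*2))+((2+y)*a)))+b)

Derivation:
Start: ((((5+((5*3)+y))*((x+(x*2))+((2+y)*(1*a))))+b)*1)
Step 1: at root: ((((5+((5*3)+y))*((x+(x*2))+((2+y)*(1*a))))+b)*1) -> (((5+((5*3)+y))*((x+(x*2))+((2+y)*(1*a))))+b); overall: ((((5+((5*3)+y))*((x+(x*2))+((2+y)*(1*a))))+b)*1) -> (((5+((5*3)+y))*((x+(x*2))+((2+y)*(1*a))))+b)
Step 2: at LLRL: (5*3) -> 15; overall: (((5+((5*3)+y))*((x+(x*2))+((2+y)*(1*a))))+b) -> (((5+(15+y))*((x+(x*2))+((2+y)*(1*a))))+b)
Step 3: at LRRR: (1*a) -> a; overall: (((5+(15+y))*((x+(x*2))+((2+y)*(1*a))))+b) -> (((5+(15+y))*((x+(x*2))+((2+y)*a)))+b)
Fixed point: (((5+(15+y))*((x+(x*2))+((2+y)*a)))+b)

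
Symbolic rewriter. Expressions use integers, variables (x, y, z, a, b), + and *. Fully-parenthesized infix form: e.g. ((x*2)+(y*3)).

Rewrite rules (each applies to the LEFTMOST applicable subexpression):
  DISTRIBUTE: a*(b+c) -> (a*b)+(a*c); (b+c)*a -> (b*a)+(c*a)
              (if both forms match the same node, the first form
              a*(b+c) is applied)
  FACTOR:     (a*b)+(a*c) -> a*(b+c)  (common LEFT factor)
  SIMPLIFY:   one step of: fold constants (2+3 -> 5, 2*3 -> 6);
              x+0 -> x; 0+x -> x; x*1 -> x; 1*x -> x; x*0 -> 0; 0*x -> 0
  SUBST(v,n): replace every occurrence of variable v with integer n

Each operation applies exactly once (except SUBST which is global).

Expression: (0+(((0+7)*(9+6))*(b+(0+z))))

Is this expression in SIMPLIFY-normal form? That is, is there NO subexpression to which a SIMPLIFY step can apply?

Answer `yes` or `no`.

Expression: (0+(((0+7)*(9+6))*(b+(0+z))))
Scanning for simplifiable subexpressions (pre-order)...
  at root: (0+(((0+7)*(9+6))*(b+(0+z)))) (SIMPLIFIABLE)
  at R: (((0+7)*(9+6))*(b+(0+z))) (not simplifiable)
  at RL: ((0+7)*(9+6)) (not simplifiable)
  at RLL: (0+7) (SIMPLIFIABLE)
  at RLR: (9+6) (SIMPLIFIABLE)
  at RR: (b+(0+z)) (not simplifiable)
  at RRR: (0+z) (SIMPLIFIABLE)
Found simplifiable subexpr at path root: (0+(((0+7)*(9+6))*(b+(0+z))))
One SIMPLIFY step would give: (((0+7)*(9+6))*(b+(0+z)))
-> NOT in normal form.

Answer: no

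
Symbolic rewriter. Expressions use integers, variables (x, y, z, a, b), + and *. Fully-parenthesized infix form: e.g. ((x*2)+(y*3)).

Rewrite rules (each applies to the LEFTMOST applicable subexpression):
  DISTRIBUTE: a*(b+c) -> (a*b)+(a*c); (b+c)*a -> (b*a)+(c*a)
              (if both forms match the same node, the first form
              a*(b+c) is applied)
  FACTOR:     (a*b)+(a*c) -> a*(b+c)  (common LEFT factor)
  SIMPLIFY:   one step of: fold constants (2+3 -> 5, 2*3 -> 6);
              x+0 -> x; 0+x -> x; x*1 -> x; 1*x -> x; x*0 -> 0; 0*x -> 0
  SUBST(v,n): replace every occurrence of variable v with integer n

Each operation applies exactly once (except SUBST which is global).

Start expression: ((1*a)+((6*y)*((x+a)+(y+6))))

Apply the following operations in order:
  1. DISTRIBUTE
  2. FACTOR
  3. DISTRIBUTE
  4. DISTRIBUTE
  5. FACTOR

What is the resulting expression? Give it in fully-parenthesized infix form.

Answer: ((1*a)+(((6*y)*(x+a))+((6*y)*(y+6))))

Derivation:
Start: ((1*a)+((6*y)*((x+a)+(y+6))))
Apply DISTRIBUTE at R (target: ((6*y)*((x+a)+(y+6)))): ((1*a)+((6*y)*((x+a)+(y+6)))) -> ((1*a)+(((6*y)*(x+a))+((6*y)*(y+6))))
Apply FACTOR at R (target: (((6*y)*(x+a))+((6*y)*(y+6)))): ((1*a)+(((6*y)*(x+a))+((6*y)*(y+6)))) -> ((1*a)+((6*y)*((x+a)+(y+6))))
Apply DISTRIBUTE at R (target: ((6*y)*((x+a)+(y+6)))): ((1*a)+((6*y)*((x+a)+(y+6)))) -> ((1*a)+(((6*y)*(x+a))+((6*y)*(y+6))))
Apply DISTRIBUTE at RL (target: ((6*y)*(x+a))): ((1*a)+(((6*y)*(x+a))+((6*y)*(y+6)))) -> ((1*a)+((((6*y)*x)+((6*y)*a))+((6*y)*(y+6))))
Apply FACTOR at RL (target: (((6*y)*x)+((6*y)*a))): ((1*a)+((((6*y)*x)+((6*y)*a))+((6*y)*(y+6)))) -> ((1*a)+(((6*y)*(x+a))+((6*y)*(y+6))))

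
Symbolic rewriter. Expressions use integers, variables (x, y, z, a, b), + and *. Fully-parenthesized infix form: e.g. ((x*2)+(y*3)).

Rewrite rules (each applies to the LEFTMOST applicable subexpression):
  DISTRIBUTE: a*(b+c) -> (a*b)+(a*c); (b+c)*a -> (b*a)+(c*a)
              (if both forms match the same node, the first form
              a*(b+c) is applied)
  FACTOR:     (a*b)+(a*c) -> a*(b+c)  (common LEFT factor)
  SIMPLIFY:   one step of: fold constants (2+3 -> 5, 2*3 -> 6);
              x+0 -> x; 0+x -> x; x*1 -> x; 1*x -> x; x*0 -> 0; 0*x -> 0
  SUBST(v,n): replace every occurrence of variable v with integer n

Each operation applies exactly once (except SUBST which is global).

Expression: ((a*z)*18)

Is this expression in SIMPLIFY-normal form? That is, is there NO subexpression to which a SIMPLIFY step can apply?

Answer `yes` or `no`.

Answer: yes

Derivation:
Expression: ((a*z)*18)
Scanning for simplifiable subexpressions (pre-order)...
  at root: ((a*z)*18) (not simplifiable)
  at L: (a*z) (not simplifiable)
Result: no simplifiable subexpression found -> normal form.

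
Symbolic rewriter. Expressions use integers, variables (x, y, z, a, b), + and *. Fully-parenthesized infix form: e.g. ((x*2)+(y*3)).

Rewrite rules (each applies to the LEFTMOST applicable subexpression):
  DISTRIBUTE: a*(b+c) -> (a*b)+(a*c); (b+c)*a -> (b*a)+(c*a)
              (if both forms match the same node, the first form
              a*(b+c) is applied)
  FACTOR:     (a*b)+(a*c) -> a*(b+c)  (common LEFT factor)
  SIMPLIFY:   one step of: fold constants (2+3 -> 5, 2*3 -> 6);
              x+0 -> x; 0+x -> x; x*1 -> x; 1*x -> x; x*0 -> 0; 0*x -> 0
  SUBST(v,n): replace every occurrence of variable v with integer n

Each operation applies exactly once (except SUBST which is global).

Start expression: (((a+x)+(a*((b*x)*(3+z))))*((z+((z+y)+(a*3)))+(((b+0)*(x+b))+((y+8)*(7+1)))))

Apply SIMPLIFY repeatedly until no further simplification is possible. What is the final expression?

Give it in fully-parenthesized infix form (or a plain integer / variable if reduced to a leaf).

Answer: (((a+x)+(a*((b*x)*(3+z))))*((z+((z+y)+(a*3)))+((b*(x+b))+((y+8)*8))))

Derivation:
Start: (((a+x)+(a*((b*x)*(3+z))))*((z+((z+y)+(a*3)))+(((b+0)*(x+b))+((y+8)*(7+1)))))
Step 1: at RRLL: (b+0) -> b; overall: (((a+x)+(a*((b*x)*(3+z))))*((z+((z+y)+(a*3)))+(((b+0)*(x+b))+((y+8)*(7+1))))) -> (((a+x)+(a*((b*x)*(3+z))))*((z+((z+y)+(a*3)))+((b*(x+b))+((y+8)*(7+1)))))
Step 2: at RRRR: (7+1) -> 8; overall: (((a+x)+(a*((b*x)*(3+z))))*((z+((z+y)+(a*3)))+((b*(x+b))+((y+8)*(7+1))))) -> (((a+x)+(a*((b*x)*(3+z))))*((z+((z+y)+(a*3)))+((b*(x+b))+((y+8)*8))))
Fixed point: (((a+x)+(a*((b*x)*(3+z))))*((z+((z+y)+(a*3)))+((b*(x+b))+((y+8)*8))))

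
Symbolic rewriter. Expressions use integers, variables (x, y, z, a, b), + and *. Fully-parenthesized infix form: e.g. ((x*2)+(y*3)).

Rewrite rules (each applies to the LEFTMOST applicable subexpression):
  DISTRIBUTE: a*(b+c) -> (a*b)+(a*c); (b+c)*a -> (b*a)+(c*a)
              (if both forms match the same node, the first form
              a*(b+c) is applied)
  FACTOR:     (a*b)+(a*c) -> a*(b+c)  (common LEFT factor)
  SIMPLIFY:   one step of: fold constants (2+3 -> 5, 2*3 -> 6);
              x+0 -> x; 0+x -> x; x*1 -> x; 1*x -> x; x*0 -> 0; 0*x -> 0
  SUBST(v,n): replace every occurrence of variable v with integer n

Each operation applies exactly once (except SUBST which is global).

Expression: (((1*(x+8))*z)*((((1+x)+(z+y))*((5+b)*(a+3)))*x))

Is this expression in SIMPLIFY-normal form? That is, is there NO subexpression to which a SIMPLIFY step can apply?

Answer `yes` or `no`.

Expression: (((1*(x+8))*z)*((((1+x)+(z+y))*((5+b)*(a+3)))*x))
Scanning for simplifiable subexpressions (pre-order)...
  at root: (((1*(x+8))*z)*((((1+x)+(z+y))*((5+b)*(a+3)))*x)) (not simplifiable)
  at L: ((1*(x+8))*z) (not simplifiable)
  at LL: (1*(x+8)) (SIMPLIFIABLE)
  at LLR: (x+8) (not simplifiable)
  at R: ((((1+x)+(z+y))*((5+b)*(a+3)))*x) (not simplifiable)
  at RL: (((1+x)+(z+y))*((5+b)*(a+3))) (not simplifiable)
  at RLL: ((1+x)+(z+y)) (not simplifiable)
  at RLLL: (1+x) (not simplifiable)
  at RLLR: (z+y) (not simplifiable)
  at RLR: ((5+b)*(a+3)) (not simplifiable)
  at RLRL: (5+b) (not simplifiable)
  at RLRR: (a+3) (not simplifiable)
Found simplifiable subexpr at path LL: (1*(x+8))
One SIMPLIFY step would give: (((x+8)*z)*((((1+x)+(z+y))*((5+b)*(a+3)))*x))
-> NOT in normal form.

Answer: no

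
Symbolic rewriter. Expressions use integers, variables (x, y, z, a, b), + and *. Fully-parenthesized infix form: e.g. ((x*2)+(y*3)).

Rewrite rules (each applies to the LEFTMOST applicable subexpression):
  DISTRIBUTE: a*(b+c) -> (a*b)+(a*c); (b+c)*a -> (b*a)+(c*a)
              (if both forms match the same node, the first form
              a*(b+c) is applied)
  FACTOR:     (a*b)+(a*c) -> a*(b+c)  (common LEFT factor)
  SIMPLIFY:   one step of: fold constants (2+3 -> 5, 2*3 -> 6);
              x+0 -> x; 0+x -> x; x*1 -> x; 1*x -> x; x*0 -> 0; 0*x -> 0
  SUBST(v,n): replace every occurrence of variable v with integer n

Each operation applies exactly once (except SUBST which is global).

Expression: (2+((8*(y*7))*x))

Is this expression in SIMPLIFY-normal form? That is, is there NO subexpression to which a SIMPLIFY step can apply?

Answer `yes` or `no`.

Expression: (2+((8*(y*7))*x))
Scanning for simplifiable subexpressions (pre-order)...
  at root: (2+((8*(y*7))*x)) (not simplifiable)
  at R: ((8*(y*7))*x) (not simplifiable)
  at RL: (8*(y*7)) (not simplifiable)
  at RLR: (y*7) (not simplifiable)
Result: no simplifiable subexpression found -> normal form.

Answer: yes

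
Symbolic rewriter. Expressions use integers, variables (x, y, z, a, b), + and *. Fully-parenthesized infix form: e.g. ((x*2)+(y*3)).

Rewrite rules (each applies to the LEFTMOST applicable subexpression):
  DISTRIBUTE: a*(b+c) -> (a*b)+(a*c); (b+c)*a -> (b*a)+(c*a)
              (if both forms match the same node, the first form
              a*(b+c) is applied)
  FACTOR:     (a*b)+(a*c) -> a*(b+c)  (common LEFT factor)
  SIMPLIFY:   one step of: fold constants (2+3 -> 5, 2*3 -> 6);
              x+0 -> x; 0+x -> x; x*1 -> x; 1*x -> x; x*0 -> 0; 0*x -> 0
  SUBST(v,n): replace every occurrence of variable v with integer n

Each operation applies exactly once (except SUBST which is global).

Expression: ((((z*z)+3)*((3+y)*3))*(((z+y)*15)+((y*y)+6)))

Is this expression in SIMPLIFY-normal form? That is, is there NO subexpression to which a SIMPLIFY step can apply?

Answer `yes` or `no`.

Expression: ((((z*z)+3)*((3+y)*3))*(((z+y)*15)+((y*y)+6)))
Scanning for simplifiable subexpressions (pre-order)...
  at root: ((((z*z)+3)*((3+y)*3))*(((z+y)*15)+((y*y)+6))) (not simplifiable)
  at L: (((z*z)+3)*((3+y)*3)) (not simplifiable)
  at LL: ((z*z)+3) (not simplifiable)
  at LLL: (z*z) (not simplifiable)
  at LR: ((3+y)*3) (not simplifiable)
  at LRL: (3+y) (not simplifiable)
  at R: (((z+y)*15)+((y*y)+6)) (not simplifiable)
  at RL: ((z+y)*15) (not simplifiable)
  at RLL: (z+y) (not simplifiable)
  at RR: ((y*y)+6) (not simplifiable)
  at RRL: (y*y) (not simplifiable)
Result: no simplifiable subexpression found -> normal form.

Answer: yes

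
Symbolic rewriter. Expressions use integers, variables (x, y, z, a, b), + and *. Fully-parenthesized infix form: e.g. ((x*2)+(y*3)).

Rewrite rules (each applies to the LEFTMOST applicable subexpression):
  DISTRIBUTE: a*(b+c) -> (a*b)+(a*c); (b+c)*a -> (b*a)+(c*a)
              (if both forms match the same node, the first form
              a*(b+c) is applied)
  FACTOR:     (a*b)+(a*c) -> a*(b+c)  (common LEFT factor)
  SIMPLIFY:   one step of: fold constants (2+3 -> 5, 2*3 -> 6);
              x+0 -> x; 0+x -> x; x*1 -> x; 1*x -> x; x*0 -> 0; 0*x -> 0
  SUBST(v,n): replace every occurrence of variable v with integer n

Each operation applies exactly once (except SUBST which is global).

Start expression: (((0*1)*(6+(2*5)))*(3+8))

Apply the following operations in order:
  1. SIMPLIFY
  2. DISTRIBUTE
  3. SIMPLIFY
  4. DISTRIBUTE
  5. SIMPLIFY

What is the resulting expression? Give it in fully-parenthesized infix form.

Answer: (0+(((0*6)+(0*(2*5)))*8))

Derivation:
Start: (((0*1)*(6+(2*5)))*(3+8))
Apply SIMPLIFY at LL (target: (0*1)): (((0*1)*(6+(2*5)))*(3+8)) -> ((0*(6+(2*5)))*(3+8))
Apply DISTRIBUTE at root (target: ((0*(6+(2*5)))*(3+8))): ((0*(6+(2*5)))*(3+8)) -> (((0*(6+(2*5)))*3)+((0*(6+(2*5)))*8))
Apply SIMPLIFY at LL (target: (0*(6+(2*5)))): (((0*(6+(2*5)))*3)+((0*(6+(2*5)))*8)) -> ((0*3)+((0*(6+(2*5)))*8))
Apply DISTRIBUTE at RL (target: (0*(6+(2*5)))): ((0*3)+((0*(6+(2*5)))*8)) -> ((0*3)+(((0*6)+(0*(2*5)))*8))
Apply SIMPLIFY at L (target: (0*3)): ((0*3)+(((0*6)+(0*(2*5)))*8)) -> (0+(((0*6)+(0*(2*5)))*8))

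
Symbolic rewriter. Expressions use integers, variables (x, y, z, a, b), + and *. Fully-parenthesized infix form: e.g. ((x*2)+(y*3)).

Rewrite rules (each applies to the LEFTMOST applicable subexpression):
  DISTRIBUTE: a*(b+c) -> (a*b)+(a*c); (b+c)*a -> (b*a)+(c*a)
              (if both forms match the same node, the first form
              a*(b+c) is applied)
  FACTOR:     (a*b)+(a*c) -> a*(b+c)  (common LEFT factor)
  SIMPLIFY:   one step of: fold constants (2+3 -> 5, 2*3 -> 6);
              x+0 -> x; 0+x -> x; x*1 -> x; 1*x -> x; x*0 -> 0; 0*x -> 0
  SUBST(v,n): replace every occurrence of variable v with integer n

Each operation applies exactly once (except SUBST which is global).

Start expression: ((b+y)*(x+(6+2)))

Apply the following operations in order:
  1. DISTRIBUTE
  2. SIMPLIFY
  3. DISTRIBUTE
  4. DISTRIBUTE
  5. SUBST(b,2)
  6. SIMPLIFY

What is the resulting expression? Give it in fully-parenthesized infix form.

Start: ((b+y)*(x+(6+2)))
Apply DISTRIBUTE at root (target: ((b+y)*(x+(6+2)))): ((b+y)*(x+(6+2))) -> (((b+y)*x)+((b+y)*(6+2)))
Apply SIMPLIFY at RR (target: (6+2)): (((b+y)*x)+((b+y)*(6+2))) -> (((b+y)*x)+((b+y)*8))
Apply DISTRIBUTE at L (target: ((b+y)*x)): (((b+y)*x)+((b+y)*8)) -> (((b*x)+(y*x))+((b+y)*8))
Apply DISTRIBUTE at R (target: ((b+y)*8)): (((b*x)+(y*x))+((b+y)*8)) -> (((b*x)+(y*x))+((b*8)+(y*8)))
Apply SUBST(b,2): (((b*x)+(y*x))+((b*8)+(y*8))) -> (((2*x)+(y*x))+((2*8)+(y*8)))
Apply SIMPLIFY at RL (target: (2*8)): (((2*x)+(y*x))+((2*8)+(y*8))) -> (((2*x)+(y*x))+(16+(y*8)))

Answer: (((2*x)+(y*x))+(16+(y*8)))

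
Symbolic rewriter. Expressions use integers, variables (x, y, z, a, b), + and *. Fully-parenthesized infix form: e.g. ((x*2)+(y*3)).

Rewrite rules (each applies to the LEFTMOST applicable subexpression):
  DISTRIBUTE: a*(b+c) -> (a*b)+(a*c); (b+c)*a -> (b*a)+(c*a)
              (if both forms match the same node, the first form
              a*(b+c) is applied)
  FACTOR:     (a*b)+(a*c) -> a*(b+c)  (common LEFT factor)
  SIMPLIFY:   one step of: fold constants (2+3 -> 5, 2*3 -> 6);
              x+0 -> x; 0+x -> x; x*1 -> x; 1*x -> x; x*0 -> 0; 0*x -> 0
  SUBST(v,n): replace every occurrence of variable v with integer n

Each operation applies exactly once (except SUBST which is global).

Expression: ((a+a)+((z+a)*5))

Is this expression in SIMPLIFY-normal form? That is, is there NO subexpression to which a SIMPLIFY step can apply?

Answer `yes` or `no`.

Expression: ((a+a)+((z+a)*5))
Scanning for simplifiable subexpressions (pre-order)...
  at root: ((a+a)+((z+a)*5)) (not simplifiable)
  at L: (a+a) (not simplifiable)
  at R: ((z+a)*5) (not simplifiable)
  at RL: (z+a) (not simplifiable)
Result: no simplifiable subexpression found -> normal form.

Answer: yes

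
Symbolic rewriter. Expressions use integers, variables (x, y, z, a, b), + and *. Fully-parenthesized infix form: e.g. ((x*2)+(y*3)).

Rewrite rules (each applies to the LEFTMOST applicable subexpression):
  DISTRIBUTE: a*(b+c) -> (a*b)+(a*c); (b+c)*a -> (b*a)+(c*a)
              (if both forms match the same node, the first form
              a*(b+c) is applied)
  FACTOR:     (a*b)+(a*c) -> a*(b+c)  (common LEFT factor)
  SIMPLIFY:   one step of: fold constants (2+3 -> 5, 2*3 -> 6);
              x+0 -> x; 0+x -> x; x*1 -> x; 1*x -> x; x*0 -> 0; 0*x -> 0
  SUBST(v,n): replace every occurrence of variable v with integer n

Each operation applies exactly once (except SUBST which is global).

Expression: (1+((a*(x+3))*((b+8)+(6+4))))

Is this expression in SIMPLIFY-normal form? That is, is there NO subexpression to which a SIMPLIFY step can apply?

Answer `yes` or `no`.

Expression: (1+((a*(x+3))*((b+8)+(6+4))))
Scanning for simplifiable subexpressions (pre-order)...
  at root: (1+((a*(x+3))*((b+8)+(6+4)))) (not simplifiable)
  at R: ((a*(x+3))*((b+8)+(6+4))) (not simplifiable)
  at RL: (a*(x+3)) (not simplifiable)
  at RLR: (x+3) (not simplifiable)
  at RR: ((b+8)+(6+4)) (not simplifiable)
  at RRL: (b+8) (not simplifiable)
  at RRR: (6+4) (SIMPLIFIABLE)
Found simplifiable subexpr at path RRR: (6+4)
One SIMPLIFY step would give: (1+((a*(x+3))*((b+8)+10)))
-> NOT in normal form.

Answer: no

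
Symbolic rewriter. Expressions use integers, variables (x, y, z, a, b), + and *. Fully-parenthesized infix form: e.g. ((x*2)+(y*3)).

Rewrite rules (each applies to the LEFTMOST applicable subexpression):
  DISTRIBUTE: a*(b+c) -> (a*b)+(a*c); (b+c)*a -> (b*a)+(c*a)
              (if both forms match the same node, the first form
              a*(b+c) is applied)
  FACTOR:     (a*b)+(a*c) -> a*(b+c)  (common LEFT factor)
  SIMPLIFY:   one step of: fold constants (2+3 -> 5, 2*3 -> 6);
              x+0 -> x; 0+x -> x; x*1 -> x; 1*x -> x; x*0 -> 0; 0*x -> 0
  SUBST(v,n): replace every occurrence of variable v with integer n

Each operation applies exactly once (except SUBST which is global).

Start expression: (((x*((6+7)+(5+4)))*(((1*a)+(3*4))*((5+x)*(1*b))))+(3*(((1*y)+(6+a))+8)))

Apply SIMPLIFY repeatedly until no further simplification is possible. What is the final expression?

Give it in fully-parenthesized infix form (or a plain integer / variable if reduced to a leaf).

Answer: (((x*22)*((a+12)*((5+x)*b)))+(3*((y+(6+a))+8)))

Derivation:
Start: (((x*((6+7)+(5+4)))*(((1*a)+(3*4))*((5+x)*(1*b))))+(3*(((1*y)+(6+a))+8)))
Step 1: at LLRL: (6+7) -> 13; overall: (((x*((6+7)+(5+4)))*(((1*a)+(3*4))*((5+x)*(1*b))))+(3*(((1*y)+(6+a))+8))) -> (((x*(13+(5+4)))*(((1*a)+(3*4))*((5+x)*(1*b))))+(3*(((1*y)+(6+a))+8)))
Step 2: at LLRR: (5+4) -> 9; overall: (((x*(13+(5+4)))*(((1*a)+(3*4))*((5+x)*(1*b))))+(3*(((1*y)+(6+a))+8))) -> (((x*(13+9))*(((1*a)+(3*4))*((5+x)*(1*b))))+(3*(((1*y)+(6+a))+8)))
Step 3: at LLR: (13+9) -> 22; overall: (((x*(13+9))*(((1*a)+(3*4))*((5+x)*(1*b))))+(3*(((1*y)+(6+a))+8))) -> (((x*22)*(((1*a)+(3*4))*((5+x)*(1*b))))+(3*(((1*y)+(6+a))+8)))
Step 4: at LRLL: (1*a) -> a; overall: (((x*22)*(((1*a)+(3*4))*((5+x)*(1*b))))+(3*(((1*y)+(6+a))+8))) -> (((x*22)*((a+(3*4))*((5+x)*(1*b))))+(3*(((1*y)+(6+a))+8)))
Step 5: at LRLR: (3*4) -> 12; overall: (((x*22)*((a+(3*4))*((5+x)*(1*b))))+(3*(((1*y)+(6+a))+8))) -> (((x*22)*((a+12)*((5+x)*(1*b))))+(3*(((1*y)+(6+a))+8)))
Step 6: at LRRR: (1*b) -> b; overall: (((x*22)*((a+12)*((5+x)*(1*b))))+(3*(((1*y)+(6+a))+8))) -> (((x*22)*((a+12)*((5+x)*b)))+(3*(((1*y)+(6+a))+8)))
Step 7: at RRLL: (1*y) -> y; overall: (((x*22)*((a+12)*((5+x)*b)))+(3*(((1*y)+(6+a))+8))) -> (((x*22)*((a+12)*((5+x)*b)))+(3*((y+(6+a))+8)))
Fixed point: (((x*22)*((a+12)*((5+x)*b)))+(3*((y+(6+a))+8)))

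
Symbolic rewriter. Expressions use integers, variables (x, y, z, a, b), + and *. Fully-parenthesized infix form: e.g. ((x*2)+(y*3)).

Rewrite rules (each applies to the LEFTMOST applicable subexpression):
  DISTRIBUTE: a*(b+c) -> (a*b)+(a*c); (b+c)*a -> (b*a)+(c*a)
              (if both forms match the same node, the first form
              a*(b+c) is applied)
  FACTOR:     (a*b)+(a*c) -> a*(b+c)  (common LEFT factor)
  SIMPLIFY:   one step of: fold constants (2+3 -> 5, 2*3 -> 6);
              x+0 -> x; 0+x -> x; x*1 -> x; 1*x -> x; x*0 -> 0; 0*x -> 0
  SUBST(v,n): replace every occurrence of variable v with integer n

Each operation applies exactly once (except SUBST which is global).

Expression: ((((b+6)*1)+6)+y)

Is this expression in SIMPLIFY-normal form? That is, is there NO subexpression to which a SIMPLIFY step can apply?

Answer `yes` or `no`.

Expression: ((((b+6)*1)+6)+y)
Scanning for simplifiable subexpressions (pre-order)...
  at root: ((((b+6)*1)+6)+y) (not simplifiable)
  at L: (((b+6)*1)+6) (not simplifiable)
  at LL: ((b+6)*1) (SIMPLIFIABLE)
  at LLL: (b+6) (not simplifiable)
Found simplifiable subexpr at path LL: ((b+6)*1)
One SIMPLIFY step would give: (((b+6)+6)+y)
-> NOT in normal form.

Answer: no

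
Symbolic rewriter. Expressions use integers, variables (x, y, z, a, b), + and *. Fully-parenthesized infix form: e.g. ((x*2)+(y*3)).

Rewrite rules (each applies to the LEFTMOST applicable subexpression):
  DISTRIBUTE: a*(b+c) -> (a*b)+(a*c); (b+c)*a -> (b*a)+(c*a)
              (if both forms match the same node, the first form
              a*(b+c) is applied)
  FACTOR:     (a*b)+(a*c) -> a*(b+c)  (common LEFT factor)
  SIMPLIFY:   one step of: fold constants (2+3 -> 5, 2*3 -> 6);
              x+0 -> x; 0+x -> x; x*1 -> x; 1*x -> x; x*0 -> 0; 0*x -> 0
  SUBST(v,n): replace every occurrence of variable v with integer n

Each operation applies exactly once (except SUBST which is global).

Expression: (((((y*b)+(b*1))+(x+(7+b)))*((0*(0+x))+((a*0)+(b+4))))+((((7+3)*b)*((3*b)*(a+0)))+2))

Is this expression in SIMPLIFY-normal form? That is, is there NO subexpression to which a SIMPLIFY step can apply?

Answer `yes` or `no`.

Answer: no

Derivation:
Expression: (((((y*b)+(b*1))+(x+(7+b)))*((0*(0+x))+((a*0)+(b+4))))+((((7+3)*b)*((3*b)*(a+0)))+2))
Scanning for simplifiable subexpressions (pre-order)...
  at root: (((((y*b)+(b*1))+(x+(7+b)))*((0*(0+x))+((a*0)+(b+4))))+((((7+3)*b)*((3*b)*(a+0)))+2)) (not simplifiable)
  at L: ((((y*b)+(b*1))+(x+(7+b)))*((0*(0+x))+((a*0)+(b+4)))) (not simplifiable)
  at LL: (((y*b)+(b*1))+(x+(7+b))) (not simplifiable)
  at LLL: ((y*b)+(b*1)) (not simplifiable)
  at LLLL: (y*b) (not simplifiable)
  at LLLR: (b*1) (SIMPLIFIABLE)
  at LLR: (x+(7+b)) (not simplifiable)
  at LLRR: (7+b) (not simplifiable)
  at LR: ((0*(0+x))+((a*0)+(b+4))) (not simplifiable)
  at LRL: (0*(0+x)) (SIMPLIFIABLE)
  at LRLR: (0+x) (SIMPLIFIABLE)
  at LRR: ((a*0)+(b+4)) (not simplifiable)
  at LRRL: (a*0) (SIMPLIFIABLE)
  at LRRR: (b+4) (not simplifiable)
  at R: ((((7+3)*b)*((3*b)*(a+0)))+2) (not simplifiable)
  at RL: (((7+3)*b)*((3*b)*(a+0))) (not simplifiable)
  at RLL: ((7+3)*b) (not simplifiable)
  at RLLL: (7+3) (SIMPLIFIABLE)
  at RLR: ((3*b)*(a+0)) (not simplifiable)
  at RLRL: (3*b) (not simplifiable)
  at RLRR: (a+0) (SIMPLIFIABLE)
Found simplifiable subexpr at path LLLR: (b*1)
One SIMPLIFY step would give: (((((y*b)+b)+(x+(7+b)))*((0*(0+x))+((a*0)+(b+4))))+((((7+3)*b)*((3*b)*(a+0)))+2))
-> NOT in normal form.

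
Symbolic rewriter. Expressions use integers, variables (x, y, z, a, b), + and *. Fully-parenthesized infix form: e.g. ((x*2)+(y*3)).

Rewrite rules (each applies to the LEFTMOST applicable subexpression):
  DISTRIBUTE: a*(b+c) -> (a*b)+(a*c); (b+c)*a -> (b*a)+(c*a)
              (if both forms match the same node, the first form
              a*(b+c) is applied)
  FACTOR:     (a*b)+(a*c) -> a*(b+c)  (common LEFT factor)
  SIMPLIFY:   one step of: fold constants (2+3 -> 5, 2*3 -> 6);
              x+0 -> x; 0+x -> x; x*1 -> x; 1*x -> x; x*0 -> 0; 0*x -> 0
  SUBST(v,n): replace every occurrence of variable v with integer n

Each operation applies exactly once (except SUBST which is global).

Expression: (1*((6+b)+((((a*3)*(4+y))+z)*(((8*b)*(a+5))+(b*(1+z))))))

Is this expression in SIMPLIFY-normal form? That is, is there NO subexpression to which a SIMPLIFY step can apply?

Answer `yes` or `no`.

Expression: (1*((6+b)+((((a*3)*(4+y))+z)*(((8*b)*(a+5))+(b*(1+z))))))
Scanning for simplifiable subexpressions (pre-order)...
  at root: (1*((6+b)+((((a*3)*(4+y))+z)*(((8*b)*(a+5))+(b*(1+z)))))) (SIMPLIFIABLE)
  at R: ((6+b)+((((a*3)*(4+y))+z)*(((8*b)*(a+5))+(b*(1+z))))) (not simplifiable)
  at RL: (6+b) (not simplifiable)
  at RR: ((((a*3)*(4+y))+z)*(((8*b)*(a+5))+(b*(1+z)))) (not simplifiable)
  at RRL: (((a*3)*(4+y))+z) (not simplifiable)
  at RRLL: ((a*3)*(4+y)) (not simplifiable)
  at RRLLL: (a*3) (not simplifiable)
  at RRLLR: (4+y) (not simplifiable)
  at RRR: (((8*b)*(a+5))+(b*(1+z))) (not simplifiable)
  at RRRL: ((8*b)*(a+5)) (not simplifiable)
  at RRRLL: (8*b) (not simplifiable)
  at RRRLR: (a+5) (not simplifiable)
  at RRRR: (b*(1+z)) (not simplifiable)
  at RRRRR: (1+z) (not simplifiable)
Found simplifiable subexpr at path root: (1*((6+b)+((((a*3)*(4+y))+z)*(((8*b)*(a+5))+(b*(1+z))))))
One SIMPLIFY step would give: ((6+b)+((((a*3)*(4+y))+z)*(((8*b)*(a+5))+(b*(1+z)))))
-> NOT in normal form.

Answer: no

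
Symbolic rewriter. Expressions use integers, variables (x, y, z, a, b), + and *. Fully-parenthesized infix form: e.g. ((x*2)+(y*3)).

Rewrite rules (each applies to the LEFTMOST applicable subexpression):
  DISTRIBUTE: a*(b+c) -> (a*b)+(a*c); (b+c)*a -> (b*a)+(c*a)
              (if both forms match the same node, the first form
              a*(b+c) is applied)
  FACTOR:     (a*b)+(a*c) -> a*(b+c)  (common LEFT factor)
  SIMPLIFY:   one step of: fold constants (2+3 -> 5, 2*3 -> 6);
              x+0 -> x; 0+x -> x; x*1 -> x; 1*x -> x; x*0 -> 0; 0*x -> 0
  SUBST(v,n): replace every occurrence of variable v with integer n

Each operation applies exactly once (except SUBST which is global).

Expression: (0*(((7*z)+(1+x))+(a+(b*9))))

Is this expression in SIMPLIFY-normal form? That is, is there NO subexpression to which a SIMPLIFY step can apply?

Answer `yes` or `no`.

Expression: (0*(((7*z)+(1+x))+(a+(b*9))))
Scanning for simplifiable subexpressions (pre-order)...
  at root: (0*(((7*z)+(1+x))+(a+(b*9)))) (SIMPLIFIABLE)
  at R: (((7*z)+(1+x))+(a+(b*9))) (not simplifiable)
  at RL: ((7*z)+(1+x)) (not simplifiable)
  at RLL: (7*z) (not simplifiable)
  at RLR: (1+x) (not simplifiable)
  at RR: (a+(b*9)) (not simplifiable)
  at RRR: (b*9) (not simplifiable)
Found simplifiable subexpr at path root: (0*(((7*z)+(1+x))+(a+(b*9))))
One SIMPLIFY step would give: 0
-> NOT in normal form.

Answer: no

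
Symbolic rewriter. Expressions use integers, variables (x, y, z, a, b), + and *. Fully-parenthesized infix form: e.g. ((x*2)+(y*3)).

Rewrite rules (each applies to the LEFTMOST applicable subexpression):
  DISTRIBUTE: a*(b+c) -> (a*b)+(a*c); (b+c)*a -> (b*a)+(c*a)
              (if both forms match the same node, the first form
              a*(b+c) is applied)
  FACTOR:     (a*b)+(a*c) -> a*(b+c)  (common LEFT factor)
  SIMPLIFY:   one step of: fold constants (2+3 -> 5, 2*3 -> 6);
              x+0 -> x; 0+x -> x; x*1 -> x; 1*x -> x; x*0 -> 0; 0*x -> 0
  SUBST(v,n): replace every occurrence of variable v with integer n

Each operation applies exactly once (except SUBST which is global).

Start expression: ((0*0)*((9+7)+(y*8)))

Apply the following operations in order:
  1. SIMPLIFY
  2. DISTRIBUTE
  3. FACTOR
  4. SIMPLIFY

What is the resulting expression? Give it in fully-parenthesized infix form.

Start: ((0*0)*((9+7)+(y*8)))
Apply SIMPLIFY at L (target: (0*0)): ((0*0)*((9+7)+(y*8))) -> (0*((9+7)+(y*8)))
Apply DISTRIBUTE at root (target: (0*((9+7)+(y*8)))): (0*((9+7)+(y*8))) -> ((0*(9+7))+(0*(y*8)))
Apply FACTOR at root (target: ((0*(9+7))+(0*(y*8)))): ((0*(9+7))+(0*(y*8))) -> (0*((9+7)+(y*8)))
Apply SIMPLIFY at root (target: (0*((9+7)+(y*8)))): (0*((9+7)+(y*8))) -> 0

Answer: 0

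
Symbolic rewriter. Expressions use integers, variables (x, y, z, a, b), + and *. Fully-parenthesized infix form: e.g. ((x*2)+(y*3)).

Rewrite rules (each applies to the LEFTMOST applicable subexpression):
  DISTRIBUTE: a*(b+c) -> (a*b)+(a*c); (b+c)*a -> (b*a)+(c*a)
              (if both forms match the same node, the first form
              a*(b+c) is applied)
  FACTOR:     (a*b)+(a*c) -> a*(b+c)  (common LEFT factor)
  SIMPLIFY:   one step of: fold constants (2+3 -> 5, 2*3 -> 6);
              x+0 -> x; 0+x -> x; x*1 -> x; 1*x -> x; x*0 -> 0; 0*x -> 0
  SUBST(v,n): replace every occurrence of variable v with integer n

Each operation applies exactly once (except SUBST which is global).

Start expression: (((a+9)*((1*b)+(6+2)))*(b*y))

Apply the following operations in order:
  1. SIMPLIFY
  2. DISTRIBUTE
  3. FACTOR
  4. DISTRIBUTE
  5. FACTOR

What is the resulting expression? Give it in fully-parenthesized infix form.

Start: (((a+9)*((1*b)+(6+2)))*(b*y))
Apply SIMPLIFY at LRL (target: (1*b)): (((a+9)*((1*b)+(6+2)))*(b*y)) -> (((a+9)*(b+(6+2)))*(b*y))
Apply DISTRIBUTE at L (target: ((a+9)*(b+(6+2)))): (((a+9)*(b+(6+2)))*(b*y)) -> ((((a+9)*b)+((a+9)*(6+2)))*(b*y))
Apply FACTOR at L (target: (((a+9)*b)+((a+9)*(6+2)))): ((((a+9)*b)+((a+9)*(6+2)))*(b*y)) -> (((a+9)*(b+(6+2)))*(b*y))
Apply DISTRIBUTE at L (target: ((a+9)*(b+(6+2)))): (((a+9)*(b+(6+2)))*(b*y)) -> ((((a+9)*b)+((a+9)*(6+2)))*(b*y))
Apply FACTOR at L (target: (((a+9)*b)+((a+9)*(6+2)))): ((((a+9)*b)+((a+9)*(6+2)))*(b*y)) -> (((a+9)*(b+(6+2)))*(b*y))

Answer: (((a+9)*(b+(6+2)))*(b*y))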